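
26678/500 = 53 + 89/250 = 53.36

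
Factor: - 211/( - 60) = 2^( - 2) * 3^( - 1)*5^(  -  1 )*211^1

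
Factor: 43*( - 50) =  - 2^1*5^2*43^1 = - 2150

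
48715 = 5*9743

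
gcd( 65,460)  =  5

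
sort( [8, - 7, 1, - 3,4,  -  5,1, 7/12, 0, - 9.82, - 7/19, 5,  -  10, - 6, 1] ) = [ - 10, - 9.82, - 7,  -  6, - 5 , - 3,-7/19, 0, 7/12, 1,1, 1,4, 5, 8 ]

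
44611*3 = 133833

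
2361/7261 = 2361/7261 = 0.33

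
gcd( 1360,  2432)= 16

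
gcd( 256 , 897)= 1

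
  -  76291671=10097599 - 86389270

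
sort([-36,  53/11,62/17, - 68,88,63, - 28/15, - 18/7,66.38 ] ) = [ - 68, - 36, -18/7, - 28/15,62/17,53/11,  63,66.38,88]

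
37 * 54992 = 2034704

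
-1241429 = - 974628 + -266801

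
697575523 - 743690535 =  - 46115012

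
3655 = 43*85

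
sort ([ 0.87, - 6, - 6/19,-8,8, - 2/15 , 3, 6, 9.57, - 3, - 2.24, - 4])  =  [ - 8, - 6, - 4, - 3, - 2.24, -6/19, - 2/15, 0.87, 3, 6, 8  ,  9.57 ] 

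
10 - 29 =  - 19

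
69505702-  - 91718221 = 161223923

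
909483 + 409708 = 1319191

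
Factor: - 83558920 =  - 2^3*5^1*2088973^1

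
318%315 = 3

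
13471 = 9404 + 4067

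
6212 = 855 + 5357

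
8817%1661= 512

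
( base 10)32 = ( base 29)13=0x20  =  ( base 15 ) 22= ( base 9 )35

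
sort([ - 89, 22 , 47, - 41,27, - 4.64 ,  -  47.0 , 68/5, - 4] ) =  [ - 89,-47.0,- 41, - 4.64, - 4,68/5, 22,27, 47 ]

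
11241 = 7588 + 3653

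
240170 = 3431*70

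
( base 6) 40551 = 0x1513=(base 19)ehi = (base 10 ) 5395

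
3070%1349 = 372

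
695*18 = 12510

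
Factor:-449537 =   -  11^1*40867^1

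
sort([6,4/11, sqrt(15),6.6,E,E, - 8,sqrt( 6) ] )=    [  -  8, 4/11,sqrt( 6 ), E,E,sqrt (15), 6,6.6] 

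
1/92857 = 1/92857 = 0.00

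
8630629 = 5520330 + 3110299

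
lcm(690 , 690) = 690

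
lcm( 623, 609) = 54201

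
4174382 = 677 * 6166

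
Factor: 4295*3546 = 15230070 =2^1*3^2*5^1*197^1*859^1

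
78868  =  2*39434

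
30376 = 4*7594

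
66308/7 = 9472 + 4/7 = 9472.57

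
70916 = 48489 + 22427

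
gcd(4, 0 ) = 4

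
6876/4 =1719 = 1719.00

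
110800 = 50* 2216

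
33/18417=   11/6139 = 0.00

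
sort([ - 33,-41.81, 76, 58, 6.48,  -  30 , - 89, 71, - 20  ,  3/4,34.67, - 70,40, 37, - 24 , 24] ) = [ - 89, - 70, - 41.81,-33, - 30,-24, - 20,3/4, 6.48, 24,34.67, 37,40, 58, 71, 76] 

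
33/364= 33/364= 0.09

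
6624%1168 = 784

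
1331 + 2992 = 4323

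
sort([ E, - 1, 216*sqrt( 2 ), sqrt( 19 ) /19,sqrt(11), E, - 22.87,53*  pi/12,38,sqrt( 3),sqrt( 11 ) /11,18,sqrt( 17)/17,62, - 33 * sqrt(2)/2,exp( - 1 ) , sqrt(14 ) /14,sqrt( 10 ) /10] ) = [-33*sqrt ( 2)/2, - 22.87, - 1, sqrt( 19 ) /19,sqrt( 17)/17, sqrt(14)/14,sqrt(11 )/11,sqrt ( 10 ) /10,exp( - 1) , sqrt( 3),E,E,sqrt ( 11 ), 53*pi/12,18,38,62,216*sqrt( 2 ) ] 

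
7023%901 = 716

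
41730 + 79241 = 120971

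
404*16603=6707612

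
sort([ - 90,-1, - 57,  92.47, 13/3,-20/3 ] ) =[ - 90 , - 57,-20/3, - 1 , 13/3 , 92.47] 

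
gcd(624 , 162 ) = 6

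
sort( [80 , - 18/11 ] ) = [ -18/11,80]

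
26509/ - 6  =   - 26509/6 = - 4418.17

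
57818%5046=2312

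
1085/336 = 155/48=3.23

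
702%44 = 42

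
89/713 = 89/713 = 0.12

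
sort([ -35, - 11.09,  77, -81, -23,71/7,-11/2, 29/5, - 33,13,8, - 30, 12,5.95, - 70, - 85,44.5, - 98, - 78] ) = [ - 98,-85, - 81, - 78, - 70, - 35,-33, - 30, - 23, - 11.09 ,- 11/2,  29/5,5.95,8,71/7, 12, 13, 44.5,77 ]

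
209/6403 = 11/337 =0.03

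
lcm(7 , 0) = 0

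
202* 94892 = 19168184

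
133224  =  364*366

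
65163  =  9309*7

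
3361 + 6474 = 9835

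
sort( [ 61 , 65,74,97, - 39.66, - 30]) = [ - 39.66, - 30,61 , 65,74, 97] 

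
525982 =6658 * 79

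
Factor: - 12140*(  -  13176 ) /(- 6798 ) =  -26659440/1133 = - 2^4 *3^2*5^1*11^( - 1) * 61^1*103^(  -  1) * 607^1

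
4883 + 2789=7672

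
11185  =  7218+3967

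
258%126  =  6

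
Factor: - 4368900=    - 2^2 * 3^1*5^2*14563^1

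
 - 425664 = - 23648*18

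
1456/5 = 291+1/5 = 291.20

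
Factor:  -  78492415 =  - 5^1*29^1*43^1 * 12589^1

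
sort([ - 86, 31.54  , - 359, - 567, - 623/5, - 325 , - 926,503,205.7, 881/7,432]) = [ - 926,-567,-359,-325, - 623/5,  -  86,31.54, 881/7 , 205.7, 432,503]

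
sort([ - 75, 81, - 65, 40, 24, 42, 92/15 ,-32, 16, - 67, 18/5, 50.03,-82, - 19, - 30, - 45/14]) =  [ - 82,  -  75, - 67,- 65, - 32 , - 30,-19,-45/14,18/5,92/15, 16, 24, 40, 42, 50.03, 81 ]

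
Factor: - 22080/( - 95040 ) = 3^( - 2 )*11^(-1)*23^1 = 23/99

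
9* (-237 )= -2133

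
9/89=9/89 = 0.10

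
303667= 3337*91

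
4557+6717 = 11274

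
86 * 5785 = 497510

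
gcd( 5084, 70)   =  2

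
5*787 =3935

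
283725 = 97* 2925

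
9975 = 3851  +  6124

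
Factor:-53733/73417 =-3^1*17911^1*73417^(-1 ) 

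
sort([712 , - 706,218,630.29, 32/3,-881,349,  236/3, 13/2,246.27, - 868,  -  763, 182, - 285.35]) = [ - 881, - 868,-763, - 706 , - 285.35, 13/2 , 32/3,  236/3,182,218, 246.27,349,630.29, 712]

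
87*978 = 85086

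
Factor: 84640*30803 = 2607165920 = 2^5*5^1 * 23^2*30803^1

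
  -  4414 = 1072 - 5486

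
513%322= 191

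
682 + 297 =979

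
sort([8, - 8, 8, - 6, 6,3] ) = [ - 8,-6, 3,6, 8, 8]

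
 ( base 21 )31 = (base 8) 100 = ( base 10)64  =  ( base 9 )71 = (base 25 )2E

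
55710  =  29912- - 25798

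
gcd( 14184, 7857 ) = 9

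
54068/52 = 13517/13 = 1039.77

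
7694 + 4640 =12334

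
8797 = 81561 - 72764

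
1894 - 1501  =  393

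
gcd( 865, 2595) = 865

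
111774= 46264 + 65510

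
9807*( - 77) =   -  755139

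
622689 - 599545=23144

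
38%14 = 10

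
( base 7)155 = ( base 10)89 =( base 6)225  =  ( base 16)59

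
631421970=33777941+597644029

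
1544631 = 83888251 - 82343620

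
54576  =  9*6064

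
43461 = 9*4829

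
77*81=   6237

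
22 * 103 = 2266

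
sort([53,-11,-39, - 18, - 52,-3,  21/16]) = [-52, - 39,-18,-11, - 3,21/16,53 ] 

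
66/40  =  33/20 = 1.65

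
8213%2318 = 1259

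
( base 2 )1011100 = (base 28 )38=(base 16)5c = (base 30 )32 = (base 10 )92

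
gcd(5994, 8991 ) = 2997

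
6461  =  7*923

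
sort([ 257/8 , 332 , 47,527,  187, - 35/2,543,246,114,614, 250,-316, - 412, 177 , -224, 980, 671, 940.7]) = [- 412, - 316 , - 224, - 35/2,257/8,47, 114, 177,187,246,250,332, 527,  543, 614,671,940.7,980] 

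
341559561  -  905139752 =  -563580191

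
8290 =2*4145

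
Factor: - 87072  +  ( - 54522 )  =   - 2^1*3^1*23599^1=-141594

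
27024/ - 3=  - 9008+0/1=- 9008.00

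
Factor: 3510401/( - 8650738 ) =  - 2^(- 1)*19^ (-1)*227651^( - 1)*3510401^1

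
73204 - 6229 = 66975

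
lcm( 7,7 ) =7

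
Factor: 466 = 2^1 * 233^1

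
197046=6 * 32841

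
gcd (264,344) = 8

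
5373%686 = 571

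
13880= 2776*5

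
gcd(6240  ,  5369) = 13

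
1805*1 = 1805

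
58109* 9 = 522981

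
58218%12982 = 6290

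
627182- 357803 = 269379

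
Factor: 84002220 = 2^2 * 3^2 *5^1 * 43^1*10853^1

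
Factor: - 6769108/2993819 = -2^2*17^( - 1 )*61^( - 1 )*1283^1*1319^1*2887^( - 1 )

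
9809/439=22 + 151/439 =22.34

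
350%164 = 22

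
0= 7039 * 0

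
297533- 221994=75539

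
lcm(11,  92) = 1012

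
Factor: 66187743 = 3^1*109^1*202409^1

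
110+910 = 1020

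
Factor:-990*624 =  - 2^5*3^3 *5^1*11^1*13^1 = -  617760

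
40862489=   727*56207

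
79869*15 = 1198035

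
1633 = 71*23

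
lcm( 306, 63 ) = 2142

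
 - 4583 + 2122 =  - 2461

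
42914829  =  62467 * 687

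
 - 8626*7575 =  - 65341950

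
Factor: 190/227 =2^1*5^1*19^1*227^ ( - 1 ) 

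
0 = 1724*0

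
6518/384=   3259/192 = 16.97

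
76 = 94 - 18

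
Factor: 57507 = 3^1  *29^1 * 661^1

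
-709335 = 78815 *( - 9) 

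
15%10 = 5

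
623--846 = 1469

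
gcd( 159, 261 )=3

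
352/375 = 352/375  =  0.94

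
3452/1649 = 3452/1649 = 2.09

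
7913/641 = 7913/641 = 12.34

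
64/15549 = 64/15549 = 0.00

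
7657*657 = 5030649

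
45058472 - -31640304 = 76698776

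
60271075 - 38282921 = 21988154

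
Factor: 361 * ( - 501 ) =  - 180861 = - 3^1*19^2 * 167^1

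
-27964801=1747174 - 29711975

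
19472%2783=2774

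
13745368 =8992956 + 4752412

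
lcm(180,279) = 5580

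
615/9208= 615/9208 = 0.07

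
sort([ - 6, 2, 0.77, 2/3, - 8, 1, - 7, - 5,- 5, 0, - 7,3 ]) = [ - 8, - 7,  -  7, - 6, - 5, - 5, 0, 2/3 , 0.77, 1,2, 3 ]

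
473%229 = 15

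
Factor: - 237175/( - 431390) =265/482 = 2^( - 1)*5^1*53^1 *241^( - 1)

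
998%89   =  19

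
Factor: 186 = 2^1 *3^1 * 31^1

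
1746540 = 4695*372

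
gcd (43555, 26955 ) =5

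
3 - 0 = 3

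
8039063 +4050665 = 12089728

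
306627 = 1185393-878766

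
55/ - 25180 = - 1 + 5025/5036= -  0.00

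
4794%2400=2394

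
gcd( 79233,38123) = 1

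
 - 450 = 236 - 686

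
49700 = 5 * 9940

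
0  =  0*661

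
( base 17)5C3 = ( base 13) 9A1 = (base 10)1652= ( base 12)B58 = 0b11001110100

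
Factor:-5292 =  - 2^2*3^3*7^2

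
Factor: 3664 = 2^4* 229^1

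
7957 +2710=10667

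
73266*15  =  1098990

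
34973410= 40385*866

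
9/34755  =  3/11585 = 0.00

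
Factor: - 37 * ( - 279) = 10323 = 3^2 * 31^1*37^1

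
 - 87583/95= -87583/95 = - 921.93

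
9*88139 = 793251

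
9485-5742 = 3743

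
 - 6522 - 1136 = - 7658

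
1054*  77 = 81158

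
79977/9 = 8886 + 1/3 = 8886.33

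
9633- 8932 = 701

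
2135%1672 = 463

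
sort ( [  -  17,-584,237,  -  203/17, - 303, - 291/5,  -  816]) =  [  -  816,  -  584, -303, - 291/5,-17, - 203/17,  237] 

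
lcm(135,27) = 135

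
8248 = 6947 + 1301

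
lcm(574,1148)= 1148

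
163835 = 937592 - 773757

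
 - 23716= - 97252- -73536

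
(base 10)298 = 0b100101010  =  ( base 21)e4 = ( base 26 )bc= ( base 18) ga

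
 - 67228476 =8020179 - 75248655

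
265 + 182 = 447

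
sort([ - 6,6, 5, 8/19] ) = [ - 6, 8/19 , 5,6] 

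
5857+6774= 12631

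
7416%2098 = 1122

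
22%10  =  2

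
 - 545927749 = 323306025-869233774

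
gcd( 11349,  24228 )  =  9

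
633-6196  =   - 5563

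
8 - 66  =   - 58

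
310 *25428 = 7882680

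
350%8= 6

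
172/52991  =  172/52991 = 0.00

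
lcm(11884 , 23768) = 23768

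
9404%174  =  8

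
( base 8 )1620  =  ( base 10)912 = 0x390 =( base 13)552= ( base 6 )4120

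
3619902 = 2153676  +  1466226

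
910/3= 910/3 = 303.33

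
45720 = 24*1905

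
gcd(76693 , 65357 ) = 1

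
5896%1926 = 118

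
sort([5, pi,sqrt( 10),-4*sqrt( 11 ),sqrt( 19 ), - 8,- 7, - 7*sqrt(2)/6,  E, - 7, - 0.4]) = [ -4*sqrt( 11), - 8, - 7, - 7 , - 7*sqrt( 2)/6, - 0.4,E,pi,  sqrt(10),sqrt ( 19),5] 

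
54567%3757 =1969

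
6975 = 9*775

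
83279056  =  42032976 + 41246080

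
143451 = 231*621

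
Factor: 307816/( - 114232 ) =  - 131^( - 1 )*353^1 = - 353/131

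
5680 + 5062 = 10742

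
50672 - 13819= 36853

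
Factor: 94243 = 73^1*1291^1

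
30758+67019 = 97777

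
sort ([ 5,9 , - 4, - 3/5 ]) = [ - 4, -3/5,5, 9 ]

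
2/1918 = 1/959 = 0.00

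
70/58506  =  5/4179 = 0.00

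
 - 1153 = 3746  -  4899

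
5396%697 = 517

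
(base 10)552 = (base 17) 1F8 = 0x228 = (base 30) IC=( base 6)2320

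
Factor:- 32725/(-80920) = 2^( - 3)*5^1*11^1*  17^(- 1) =55/136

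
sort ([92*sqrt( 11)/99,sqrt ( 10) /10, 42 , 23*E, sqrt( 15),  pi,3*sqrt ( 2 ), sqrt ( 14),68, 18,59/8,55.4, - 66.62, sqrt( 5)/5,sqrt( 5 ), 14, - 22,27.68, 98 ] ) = [ - 66.62 , - 22, sqrt( 10 )/10, sqrt(5)/5,  sqrt( 5),92*sqrt( 11 ) /99,pi,sqrt(14), sqrt (15), 3 * sqrt( 2) , 59/8,  14, 18,27.68, 42,55.4,23*E , 68,98 ] 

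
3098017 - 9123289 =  - 6025272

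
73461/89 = 73461/89=   825.40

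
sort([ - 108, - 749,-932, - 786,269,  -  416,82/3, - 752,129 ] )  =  [ - 932, - 786,- 752, - 749,  -  416, - 108,82/3,129 , 269]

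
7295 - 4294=3001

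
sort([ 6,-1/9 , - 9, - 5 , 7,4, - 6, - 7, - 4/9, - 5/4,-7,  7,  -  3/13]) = [ - 9, - 7, - 7, - 6, - 5,- 5/4, - 4/9, - 3/13, - 1/9, 4,6, 7,7]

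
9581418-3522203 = 6059215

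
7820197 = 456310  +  7363887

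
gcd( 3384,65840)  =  8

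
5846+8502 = 14348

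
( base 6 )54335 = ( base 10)7475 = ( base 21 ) gjk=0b1110100110011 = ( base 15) 2335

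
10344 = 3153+7191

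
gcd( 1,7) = 1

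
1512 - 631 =881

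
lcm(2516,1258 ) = 2516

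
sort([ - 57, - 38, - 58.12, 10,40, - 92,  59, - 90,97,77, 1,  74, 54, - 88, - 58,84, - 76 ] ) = [ - 92, - 90, - 88,  -  76, - 58.12, - 58, - 57  , - 38, 1, 10,40,54, 59, 74, 77,  84,97] 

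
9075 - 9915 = - 840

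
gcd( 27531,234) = 9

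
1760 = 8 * 220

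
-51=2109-2160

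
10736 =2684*4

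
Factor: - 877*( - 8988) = 7882476 = 2^2*3^1*7^1*107^1*877^1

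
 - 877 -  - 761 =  - 116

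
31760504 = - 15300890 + 47061394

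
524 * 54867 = 28750308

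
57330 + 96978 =154308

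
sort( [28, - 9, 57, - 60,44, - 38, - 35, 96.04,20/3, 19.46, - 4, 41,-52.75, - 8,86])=[ - 60, - 52.75, - 38, -35, - 9, - 8, - 4, 20/3,  19.46 , 28 , 41,  44,57,86,96.04]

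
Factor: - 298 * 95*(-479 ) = 13560490  =  2^1*5^1*19^1 * 149^1 * 479^1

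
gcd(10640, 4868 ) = 4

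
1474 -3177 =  - 1703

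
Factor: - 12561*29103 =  - 3^2*53^1 * 79^1*89^1*109^1  =  - 365562783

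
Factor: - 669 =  - 3^1*223^1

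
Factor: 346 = 2^1*173^1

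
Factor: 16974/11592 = 41/28 = 2^( - 2) * 7^( - 1)*41^1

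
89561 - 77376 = 12185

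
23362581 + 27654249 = 51016830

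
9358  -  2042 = 7316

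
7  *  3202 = 22414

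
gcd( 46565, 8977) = 1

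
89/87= 89/87 = 1.02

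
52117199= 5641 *9239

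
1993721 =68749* 29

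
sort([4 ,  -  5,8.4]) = [ - 5, 4, 8.4]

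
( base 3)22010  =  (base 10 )219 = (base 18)C3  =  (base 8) 333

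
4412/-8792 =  - 1 + 1095/2198 = - 0.50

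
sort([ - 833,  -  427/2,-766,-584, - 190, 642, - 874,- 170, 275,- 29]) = [  -  874, - 833,- 766, - 584, - 427/2, - 190, - 170 , - 29, 275, 642]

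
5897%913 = 419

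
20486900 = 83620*245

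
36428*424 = 15445472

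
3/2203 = 3/2203 = 0.00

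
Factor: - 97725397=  - 7^1* 11^1 * 1031^1*1231^1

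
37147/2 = 18573+1/2  =  18573.50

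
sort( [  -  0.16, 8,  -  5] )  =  [ - 5, - 0.16 , 8] 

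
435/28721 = 435/28721 = 0.02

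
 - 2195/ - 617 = 3 + 344/617 = 3.56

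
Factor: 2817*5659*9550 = 2^1*3^2*5^2*191^1*313^1* 5659^1 = 152240398650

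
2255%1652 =603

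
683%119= 88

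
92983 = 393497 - 300514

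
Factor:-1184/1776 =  - 2/3= - 2^1 * 3^( - 1 )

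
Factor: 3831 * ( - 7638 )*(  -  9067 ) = 2^1 * 3^2*19^1*67^1*1277^1*9067^1 = 265311100926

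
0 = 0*86251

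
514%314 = 200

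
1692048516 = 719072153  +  972976363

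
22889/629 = 36 + 245/629 = 36.39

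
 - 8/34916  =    -  1 + 8727/8729 = -0.00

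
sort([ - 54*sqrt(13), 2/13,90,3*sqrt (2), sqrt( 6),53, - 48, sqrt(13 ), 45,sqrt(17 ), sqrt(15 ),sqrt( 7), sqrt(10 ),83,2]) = [ - 54 * sqrt( 13 ) , -48, 2/13, 2,sqrt( 6 ),sqrt(7) , sqrt(10), sqrt( 13 ),sqrt( 15),sqrt(17),  3*sqrt( 2 ), 45,53,  83 , 90]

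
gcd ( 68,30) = 2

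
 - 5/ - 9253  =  5/9253 = 0.00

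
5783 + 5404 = 11187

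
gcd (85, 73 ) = 1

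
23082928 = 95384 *242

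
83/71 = 1 + 12/71 = 1.17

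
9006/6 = 1501 =1501.00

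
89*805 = 71645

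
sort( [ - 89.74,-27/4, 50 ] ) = [ - 89.74, - 27/4, 50 ] 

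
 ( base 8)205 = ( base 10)133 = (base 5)1013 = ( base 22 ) 61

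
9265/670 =1853/134 = 13.83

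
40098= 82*489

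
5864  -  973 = 4891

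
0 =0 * 1096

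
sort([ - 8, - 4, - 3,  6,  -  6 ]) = [ - 8, - 6 , - 4,  -  3, 6]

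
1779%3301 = 1779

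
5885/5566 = 1 + 29/506 = 1.06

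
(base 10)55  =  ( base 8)67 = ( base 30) 1p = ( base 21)2d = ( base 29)1q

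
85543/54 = 1584 + 7/54 = 1584.13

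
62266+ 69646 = 131912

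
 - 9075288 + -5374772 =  - 14450060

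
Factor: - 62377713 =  - 3^2 * 6930857^1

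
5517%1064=197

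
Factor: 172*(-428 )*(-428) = 31507648 = 2^6*43^1*107^2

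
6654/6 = 1109 = 1109.00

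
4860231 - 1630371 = 3229860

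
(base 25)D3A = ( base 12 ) 4902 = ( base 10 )8210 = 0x2012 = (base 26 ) c3k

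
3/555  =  1/185=0.01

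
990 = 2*495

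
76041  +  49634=125675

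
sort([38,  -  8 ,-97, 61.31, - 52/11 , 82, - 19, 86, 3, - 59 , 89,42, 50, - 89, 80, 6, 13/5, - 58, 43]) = [ - 97, - 89, - 59, - 58, - 19, - 8, - 52/11, 13/5 , 3, 6, 38, 42, 43, 50, 61.31, 80,82,86,89 ]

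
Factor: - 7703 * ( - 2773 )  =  21360419 = 47^1 *59^1*7703^1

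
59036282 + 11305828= 70342110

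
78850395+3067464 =81917859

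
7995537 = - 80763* ( - 99 ) 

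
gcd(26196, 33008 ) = 4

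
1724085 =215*8019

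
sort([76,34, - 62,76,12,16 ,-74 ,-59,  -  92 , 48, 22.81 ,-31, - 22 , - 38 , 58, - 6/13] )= [ - 92, - 74,-62, - 59, - 38, - 31,-22, - 6/13,12 , 16, 22.81,34, 48, 58,76,  76] 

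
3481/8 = 3481/8 = 435.12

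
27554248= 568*48511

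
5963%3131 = 2832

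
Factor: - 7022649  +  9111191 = 2088542 = 2^1*1044271^1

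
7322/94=3661/47 = 77.89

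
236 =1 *236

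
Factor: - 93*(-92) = 8556 = 2^2*3^1*23^1*31^1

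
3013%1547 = 1466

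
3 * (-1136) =- 3408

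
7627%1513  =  62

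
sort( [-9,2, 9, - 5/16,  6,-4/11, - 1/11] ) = [-9,-4/11, - 5/16,-1/11, 2,6 , 9]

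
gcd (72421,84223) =1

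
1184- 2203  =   - 1019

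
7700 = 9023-1323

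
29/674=29/674 = 0.04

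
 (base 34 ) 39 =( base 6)303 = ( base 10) 111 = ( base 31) 3i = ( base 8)157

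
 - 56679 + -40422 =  - 97101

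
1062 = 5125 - 4063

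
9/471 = 3/157  =  0.02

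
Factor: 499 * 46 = 2^1*23^1*499^1= 22954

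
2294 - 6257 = -3963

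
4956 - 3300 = 1656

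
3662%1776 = 110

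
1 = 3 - 2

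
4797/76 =63+9/76 = 63.12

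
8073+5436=13509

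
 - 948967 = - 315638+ - 633329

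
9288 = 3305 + 5983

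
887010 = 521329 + 365681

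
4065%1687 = 691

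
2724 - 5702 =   -  2978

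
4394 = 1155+3239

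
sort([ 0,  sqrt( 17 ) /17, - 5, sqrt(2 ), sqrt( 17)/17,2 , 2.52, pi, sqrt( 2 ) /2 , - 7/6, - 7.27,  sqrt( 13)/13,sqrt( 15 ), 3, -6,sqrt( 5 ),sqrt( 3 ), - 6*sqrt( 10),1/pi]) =[ - 6*sqrt( 10), - 7.27, - 6, - 5,-7/6,  0, sqrt(17)/17, sqrt (17) /17 , sqrt(13 )/13,  1/pi,  sqrt( 2)/2, sqrt(2 ),sqrt( 3), 2,sqrt( 5 ),2.52, 3, pi,sqrt(15)]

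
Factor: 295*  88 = 2^3*5^1 * 11^1 * 59^1=25960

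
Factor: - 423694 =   -  2^1 * 41^1*5167^1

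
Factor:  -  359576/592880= - 44947/74110=- 2^ ( - 1 )*5^ ( - 1 )*7^1 * 6421^1*7411^( - 1 ) 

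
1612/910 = 1  +  27/35=1.77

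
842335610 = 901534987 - 59199377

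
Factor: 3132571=13^1*240967^1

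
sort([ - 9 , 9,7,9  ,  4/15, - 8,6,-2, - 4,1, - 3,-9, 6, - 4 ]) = [  -  9, - 9, - 8, - 4, - 4,-3, - 2, 4/15,  1, 6,6,7 , 9, 9]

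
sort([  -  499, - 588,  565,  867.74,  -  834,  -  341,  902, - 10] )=[ - 834, - 588, - 499, - 341, - 10,565, 867.74, 902 ] 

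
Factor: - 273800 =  - 2^3*5^2*37^2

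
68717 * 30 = 2061510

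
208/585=16/45 = 0.36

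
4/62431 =4/62431 = 0.00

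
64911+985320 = 1050231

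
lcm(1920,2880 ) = 5760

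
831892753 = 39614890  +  792277863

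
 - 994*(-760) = 755440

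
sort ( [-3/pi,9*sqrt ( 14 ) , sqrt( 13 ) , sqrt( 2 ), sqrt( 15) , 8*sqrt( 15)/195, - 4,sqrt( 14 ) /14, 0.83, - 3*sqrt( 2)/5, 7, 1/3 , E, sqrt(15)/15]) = [ -4, - 3/pi, - 3*sqrt(2 ) /5,8*sqrt(15) /195,  sqrt(15)/15,sqrt( 14) /14, 1/3,0.83, sqrt( 2),E, sqrt(13 ), sqrt( 15 ),7,9*sqrt(14) ] 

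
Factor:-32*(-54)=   2^6  *3^3= 1728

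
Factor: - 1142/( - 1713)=2^1*3^( - 1) =2/3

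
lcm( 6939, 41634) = 41634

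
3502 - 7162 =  - 3660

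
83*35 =2905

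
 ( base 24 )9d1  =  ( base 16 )1579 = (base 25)8JM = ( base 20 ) deh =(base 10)5497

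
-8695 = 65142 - 73837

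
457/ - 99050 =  - 457/99050 = -0.00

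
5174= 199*26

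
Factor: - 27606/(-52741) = 2^1*3^1*13^( - 1)*43^1*107^1 * 4057^(- 1)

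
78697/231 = 78697/231 = 340.68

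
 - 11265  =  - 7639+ - 3626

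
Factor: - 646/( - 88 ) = 2^( - 2 )*11^( - 1 ) * 17^1*19^1 = 323/44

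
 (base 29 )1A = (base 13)30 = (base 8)47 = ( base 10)39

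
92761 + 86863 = 179624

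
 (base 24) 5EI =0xca2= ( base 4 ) 302202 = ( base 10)3234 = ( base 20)81E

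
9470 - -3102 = 12572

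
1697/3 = 565 + 2/3 = 565.67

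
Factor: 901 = 17^1*53^1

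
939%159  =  144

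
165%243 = 165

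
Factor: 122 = 2^1*61^1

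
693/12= 231/4= 57.75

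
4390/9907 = 4390/9907 =0.44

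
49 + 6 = 55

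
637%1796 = 637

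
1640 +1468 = 3108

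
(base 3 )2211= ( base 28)2k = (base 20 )3G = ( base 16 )4c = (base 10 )76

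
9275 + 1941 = 11216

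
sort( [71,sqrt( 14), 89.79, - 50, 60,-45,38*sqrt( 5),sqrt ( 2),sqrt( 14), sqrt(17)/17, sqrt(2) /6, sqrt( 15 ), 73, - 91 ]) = [ - 91, - 50, - 45, sqrt(2) /6, sqrt( 17) /17, sqrt( 2),sqrt(14 ) , sqrt( 14), sqrt( 15), 60,71, 73 , 38*sqrt ( 5),89.79]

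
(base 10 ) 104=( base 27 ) 3n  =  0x68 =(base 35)2y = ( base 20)54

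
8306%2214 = 1664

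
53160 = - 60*( - 886 )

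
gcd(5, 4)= 1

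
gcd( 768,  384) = 384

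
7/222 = 7/222 = 0.03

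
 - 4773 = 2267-7040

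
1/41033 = 1/41033 = 0.00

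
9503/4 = 2375+3/4 = 2375.75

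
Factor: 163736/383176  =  97/227 = 97^1*227^( - 1)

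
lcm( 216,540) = 1080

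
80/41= 80/41 = 1.95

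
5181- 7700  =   - 2519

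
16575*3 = 49725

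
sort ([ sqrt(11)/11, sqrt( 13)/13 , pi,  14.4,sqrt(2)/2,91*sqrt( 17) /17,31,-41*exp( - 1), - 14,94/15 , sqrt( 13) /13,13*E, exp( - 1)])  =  [ - 41 * exp(-1),-14,sqrt( 13)/13, sqrt( 13)/13, sqrt( 11 )/11,exp( - 1 ) , sqrt( 2 ) /2,pi,94/15, 14.4,91*sqrt( 17)/17,31, 13*E]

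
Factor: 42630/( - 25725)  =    -  2^1*5^(- 1 )*7^( - 1 )*29^1 = -58/35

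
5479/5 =5479/5 = 1095.80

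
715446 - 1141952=-426506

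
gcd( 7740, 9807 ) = 3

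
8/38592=1/4824 = 0.00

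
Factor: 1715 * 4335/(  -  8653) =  - 3^1*5^2 * 7^3 *17^1*509^(  -  1) =- 437325/509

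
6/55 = 6/55 = 0.11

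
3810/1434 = 635/239 = 2.66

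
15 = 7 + 8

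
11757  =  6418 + 5339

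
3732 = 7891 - 4159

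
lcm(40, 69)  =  2760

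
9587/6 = 1597  +  5/6=   1597.83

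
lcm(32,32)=32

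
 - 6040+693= - 5347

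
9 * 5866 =52794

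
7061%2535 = 1991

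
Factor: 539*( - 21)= - 3^1*7^3*11^1 = - 11319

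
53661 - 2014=51647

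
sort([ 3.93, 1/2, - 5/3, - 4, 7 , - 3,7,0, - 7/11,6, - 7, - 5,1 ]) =[ - 7 ,-5, - 4, - 3, - 5/3, - 7/11,0, 1/2,1,  3.93, 6,7, 7 ]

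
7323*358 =2621634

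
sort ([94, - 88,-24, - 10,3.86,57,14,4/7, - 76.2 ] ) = [ - 88, - 76.2, - 24, - 10, 4/7,3.86, 14, 57,94]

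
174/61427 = 174/61427 = 0.00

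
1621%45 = 1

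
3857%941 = 93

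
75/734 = 75/734 = 0.10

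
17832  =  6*2972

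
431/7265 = 431/7265 =0.06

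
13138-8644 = 4494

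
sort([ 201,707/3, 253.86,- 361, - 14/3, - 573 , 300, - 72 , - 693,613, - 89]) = [ - 693, - 573, - 361, - 89, - 72, - 14/3, 201 , 707/3, 253.86 , 300, 613 ]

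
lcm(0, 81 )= 0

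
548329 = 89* 6161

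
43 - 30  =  13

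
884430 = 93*9510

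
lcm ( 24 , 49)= 1176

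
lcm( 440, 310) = 13640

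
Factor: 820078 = 2^1*7^1*19^1*3083^1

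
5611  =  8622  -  3011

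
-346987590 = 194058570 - 541046160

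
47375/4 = 11843 + 3/4=11843.75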